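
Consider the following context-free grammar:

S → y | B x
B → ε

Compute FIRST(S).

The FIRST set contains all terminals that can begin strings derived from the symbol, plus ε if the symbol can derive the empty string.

We compute FIRST(S) using the standard algorithm.
FIRST(B) = {ε}
FIRST(S) = {x, y}
Therefore, FIRST(S) = {x, y}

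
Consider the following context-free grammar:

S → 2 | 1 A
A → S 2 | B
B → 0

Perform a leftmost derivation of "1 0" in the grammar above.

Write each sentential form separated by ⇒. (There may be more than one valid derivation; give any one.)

S ⇒ 1 A ⇒ 1 B ⇒ 1 0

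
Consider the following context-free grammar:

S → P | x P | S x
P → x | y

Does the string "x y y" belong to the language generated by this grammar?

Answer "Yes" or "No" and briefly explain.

No - no valid derivation exists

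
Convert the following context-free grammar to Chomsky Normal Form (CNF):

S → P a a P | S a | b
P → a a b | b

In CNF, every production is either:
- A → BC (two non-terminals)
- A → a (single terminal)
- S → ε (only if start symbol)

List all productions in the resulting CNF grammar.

TA → a; S → b; TB → b; P → b; S → P X0; X0 → TA X1; X1 → TA P; S → S TA; P → TA X2; X2 → TA TB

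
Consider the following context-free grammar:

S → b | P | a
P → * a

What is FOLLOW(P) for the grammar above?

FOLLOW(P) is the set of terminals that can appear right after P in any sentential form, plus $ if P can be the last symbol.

We compute FOLLOW(P) using the standard algorithm.
FOLLOW(S) starts with {$}.
FIRST(P) = {*}
FIRST(S) = {*, a, b}
FOLLOW(P) = {$}
FOLLOW(S) = {$}
Therefore, FOLLOW(P) = {$}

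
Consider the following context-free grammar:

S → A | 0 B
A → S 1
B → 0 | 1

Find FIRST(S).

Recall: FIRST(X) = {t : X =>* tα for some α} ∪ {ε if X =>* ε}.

We compute FIRST(S) using the standard algorithm.
FIRST(A) = {0}
FIRST(B) = {0, 1}
FIRST(S) = {0}
Therefore, FIRST(S) = {0}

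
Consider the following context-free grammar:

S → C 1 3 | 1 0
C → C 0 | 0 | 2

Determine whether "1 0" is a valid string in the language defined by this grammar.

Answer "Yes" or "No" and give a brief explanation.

Yes - a valid derivation exists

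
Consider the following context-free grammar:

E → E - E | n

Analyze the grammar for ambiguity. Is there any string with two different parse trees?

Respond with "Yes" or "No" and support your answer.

Yes - the string 'n - n - n - n - n' has two distinct parse trees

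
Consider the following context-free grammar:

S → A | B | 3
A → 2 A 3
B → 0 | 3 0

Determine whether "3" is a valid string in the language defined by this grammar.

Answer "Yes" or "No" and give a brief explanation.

Yes - a valid derivation exists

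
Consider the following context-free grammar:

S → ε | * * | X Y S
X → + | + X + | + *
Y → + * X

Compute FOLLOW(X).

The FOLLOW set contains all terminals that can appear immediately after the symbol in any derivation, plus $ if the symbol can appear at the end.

We compute FOLLOW(X) using the standard algorithm.
FOLLOW(S) starts with {$}.
FIRST(S) = {*, +, ε}
FIRST(X) = {+}
FIRST(Y) = {+}
FOLLOW(S) = {$}
FOLLOW(X) = {$, *, +}
FOLLOW(Y) = {$, *, +}
Therefore, FOLLOW(X) = {$, *, +}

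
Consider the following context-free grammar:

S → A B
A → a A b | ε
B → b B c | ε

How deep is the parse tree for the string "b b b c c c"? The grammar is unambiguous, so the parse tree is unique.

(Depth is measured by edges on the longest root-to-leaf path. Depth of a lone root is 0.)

5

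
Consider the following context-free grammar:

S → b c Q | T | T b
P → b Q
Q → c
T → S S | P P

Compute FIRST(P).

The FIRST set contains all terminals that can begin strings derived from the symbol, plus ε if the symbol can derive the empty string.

We compute FIRST(P) using the standard algorithm.
FIRST(P) = {b}
FIRST(Q) = {c}
FIRST(S) = {b}
FIRST(T) = {b}
Therefore, FIRST(P) = {b}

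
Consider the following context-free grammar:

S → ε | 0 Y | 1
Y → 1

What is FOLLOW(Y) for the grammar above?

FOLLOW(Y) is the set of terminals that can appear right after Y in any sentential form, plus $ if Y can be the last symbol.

We compute FOLLOW(Y) using the standard algorithm.
FOLLOW(S) starts with {$}.
FIRST(S) = {0, 1, ε}
FIRST(Y) = {1}
FOLLOW(S) = {$}
FOLLOW(Y) = {$}
Therefore, FOLLOW(Y) = {$}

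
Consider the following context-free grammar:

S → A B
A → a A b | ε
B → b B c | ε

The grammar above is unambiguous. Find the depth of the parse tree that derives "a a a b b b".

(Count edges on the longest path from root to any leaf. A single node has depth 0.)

5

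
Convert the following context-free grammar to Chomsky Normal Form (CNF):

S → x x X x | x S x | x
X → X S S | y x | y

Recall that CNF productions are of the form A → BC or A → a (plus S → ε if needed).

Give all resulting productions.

TX → x; S → x; TY → y; X → y; S → TX X0; X0 → TX X1; X1 → X TX; S → TX X2; X2 → S TX; X → X X3; X3 → S S; X → TY TX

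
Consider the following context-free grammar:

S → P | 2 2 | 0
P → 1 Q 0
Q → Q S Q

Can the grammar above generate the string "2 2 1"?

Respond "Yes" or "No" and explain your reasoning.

No - no valid derivation exists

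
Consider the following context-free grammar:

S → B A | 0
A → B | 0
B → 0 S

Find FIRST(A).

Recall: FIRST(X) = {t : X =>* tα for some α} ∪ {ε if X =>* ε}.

We compute FIRST(A) using the standard algorithm.
FIRST(A) = {0}
FIRST(B) = {0}
FIRST(S) = {0}
Therefore, FIRST(A) = {0}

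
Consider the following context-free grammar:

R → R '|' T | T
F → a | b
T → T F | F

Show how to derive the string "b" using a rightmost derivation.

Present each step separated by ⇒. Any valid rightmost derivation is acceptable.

R ⇒ T ⇒ F ⇒ b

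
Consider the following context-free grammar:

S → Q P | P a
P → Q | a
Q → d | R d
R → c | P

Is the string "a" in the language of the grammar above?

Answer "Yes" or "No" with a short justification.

No - no valid derivation exists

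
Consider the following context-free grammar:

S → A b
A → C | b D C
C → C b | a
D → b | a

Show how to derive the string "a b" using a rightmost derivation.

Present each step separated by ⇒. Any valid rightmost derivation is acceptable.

S ⇒ A b ⇒ C b ⇒ a b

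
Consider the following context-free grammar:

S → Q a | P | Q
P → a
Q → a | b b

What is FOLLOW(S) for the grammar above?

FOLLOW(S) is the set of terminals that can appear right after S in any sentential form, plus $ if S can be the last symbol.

We compute FOLLOW(S) using the standard algorithm.
FOLLOW(S) starts with {$}.
FIRST(P) = {a}
FIRST(Q) = {a, b}
FIRST(S) = {a, b}
FOLLOW(P) = {$}
FOLLOW(Q) = {$, a}
FOLLOW(S) = {$}
Therefore, FOLLOW(S) = {$}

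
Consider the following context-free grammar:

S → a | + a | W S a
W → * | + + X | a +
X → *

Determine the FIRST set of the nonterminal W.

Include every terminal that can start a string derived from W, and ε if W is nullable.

We compute FIRST(W) using the standard algorithm.
FIRST(S) = {*, +, a}
FIRST(W) = {*, +, a}
FIRST(X) = {*}
Therefore, FIRST(W) = {*, +, a}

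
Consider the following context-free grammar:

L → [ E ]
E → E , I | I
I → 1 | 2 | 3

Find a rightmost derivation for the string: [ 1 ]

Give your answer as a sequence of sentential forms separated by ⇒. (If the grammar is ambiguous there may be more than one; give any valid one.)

L ⇒ [ E ] ⇒ [ I ] ⇒ [ 1 ]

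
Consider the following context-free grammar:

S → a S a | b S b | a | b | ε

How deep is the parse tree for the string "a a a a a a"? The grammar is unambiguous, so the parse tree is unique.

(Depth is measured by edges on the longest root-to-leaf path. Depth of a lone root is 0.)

4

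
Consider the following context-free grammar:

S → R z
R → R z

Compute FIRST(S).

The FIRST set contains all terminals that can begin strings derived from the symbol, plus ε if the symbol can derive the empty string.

We compute FIRST(S) using the standard algorithm.
FIRST(R) = {}
FIRST(S) = {}
Therefore, FIRST(S) = {}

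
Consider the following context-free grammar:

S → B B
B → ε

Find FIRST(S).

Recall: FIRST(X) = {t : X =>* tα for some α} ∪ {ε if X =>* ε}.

We compute FIRST(S) using the standard algorithm.
FIRST(B) = {ε}
FIRST(S) = {ε}
Therefore, FIRST(S) = {ε}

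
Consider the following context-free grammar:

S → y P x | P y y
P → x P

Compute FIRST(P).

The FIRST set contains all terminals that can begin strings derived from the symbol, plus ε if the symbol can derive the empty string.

We compute FIRST(P) using the standard algorithm.
FIRST(P) = {x}
FIRST(S) = {x, y}
Therefore, FIRST(P) = {x}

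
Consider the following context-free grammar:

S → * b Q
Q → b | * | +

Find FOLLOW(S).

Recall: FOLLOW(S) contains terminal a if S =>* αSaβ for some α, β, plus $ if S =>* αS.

We compute FOLLOW(S) using the standard algorithm.
FOLLOW(S) starts with {$}.
FIRST(Q) = {*, +, b}
FIRST(S) = {*}
FOLLOW(Q) = {$}
FOLLOW(S) = {$}
Therefore, FOLLOW(S) = {$}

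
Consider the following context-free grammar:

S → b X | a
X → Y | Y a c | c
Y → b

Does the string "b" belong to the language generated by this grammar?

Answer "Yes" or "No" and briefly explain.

No - no valid derivation exists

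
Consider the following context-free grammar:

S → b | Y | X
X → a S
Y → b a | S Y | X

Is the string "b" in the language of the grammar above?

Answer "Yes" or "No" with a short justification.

Yes - a valid derivation exists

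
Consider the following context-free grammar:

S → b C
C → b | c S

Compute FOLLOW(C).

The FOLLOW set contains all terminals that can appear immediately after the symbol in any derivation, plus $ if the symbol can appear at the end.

We compute FOLLOW(C) using the standard algorithm.
FOLLOW(S) starts with {$}.
FIRST(C) = {b, c}
FIRST(S) = {b}
FOLLOW(C) = {$}
FOLLOW(S) = {$}
Therefore, FOLLOW(C) = {$}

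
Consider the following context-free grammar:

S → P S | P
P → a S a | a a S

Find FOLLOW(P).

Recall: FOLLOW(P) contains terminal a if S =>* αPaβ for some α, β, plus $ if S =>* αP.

We compute FOLLOW(P) using the standard algorithm.
FOLLOW(S) starts with {$}.
FIRST(P) = {a}
FIRST(S) = {a}
FOLLOW(P) = {$, a}
FOLLOW(S) = {$, a}
Therefore, FOLLOW(P) = {$, a}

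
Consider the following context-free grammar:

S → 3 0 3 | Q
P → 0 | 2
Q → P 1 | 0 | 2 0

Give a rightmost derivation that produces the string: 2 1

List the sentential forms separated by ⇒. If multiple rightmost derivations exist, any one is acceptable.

S ⇒ Q ⇒ P 1 ⇒ 2 1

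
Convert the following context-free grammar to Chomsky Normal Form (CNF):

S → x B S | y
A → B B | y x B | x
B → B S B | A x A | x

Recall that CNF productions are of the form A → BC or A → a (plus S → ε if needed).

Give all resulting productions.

TX → x; S → y; TY → y; A → x; B → x; S → TX X0; X0 → B S; A → B B; A → TY X1; X1 → TX B; B → B X2; X2 → S B; B → A X3; X3 → TX A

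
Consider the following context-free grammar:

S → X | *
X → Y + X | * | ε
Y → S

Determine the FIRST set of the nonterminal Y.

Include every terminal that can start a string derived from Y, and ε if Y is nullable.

We compute FIRST(Y) using the standard algorithm.
FIRST(S) = {*, +, ε}
FIRST(X) = {*, +, ε}
FIRST(Y) = {*, +, ε}
Therefore, FIRST(Y) = {*, +, ε}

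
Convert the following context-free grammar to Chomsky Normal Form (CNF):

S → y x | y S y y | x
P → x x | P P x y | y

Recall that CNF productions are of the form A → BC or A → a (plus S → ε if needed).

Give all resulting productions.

TY → y; TX → x; S → x; P → y; S → TY TX; S → TY X0; X0 → S X1; X1 → TY TY; P → TX TX; P → P X2; X2 → P X3; X3 → TX TY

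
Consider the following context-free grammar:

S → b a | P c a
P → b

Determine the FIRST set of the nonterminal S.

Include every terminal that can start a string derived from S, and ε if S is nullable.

We compute FIRST(S) using the standard algorithm.
FIRST(P) = {b}
FIRST(S) = {b}
Therefore, FIRST(S) = {b}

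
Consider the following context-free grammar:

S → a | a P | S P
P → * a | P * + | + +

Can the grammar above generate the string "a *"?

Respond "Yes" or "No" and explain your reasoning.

No - no valid derivation exists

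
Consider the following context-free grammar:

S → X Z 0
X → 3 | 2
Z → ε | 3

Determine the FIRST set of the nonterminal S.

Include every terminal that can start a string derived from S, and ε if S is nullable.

We compute FIRST(S) using the standard algorithm.
FIRST(S) = {2, 3}
FIRST(X) = {2, 3}
FIRST(Z) = {3, ε}
Therefore, FIRST(S) = {2, 3}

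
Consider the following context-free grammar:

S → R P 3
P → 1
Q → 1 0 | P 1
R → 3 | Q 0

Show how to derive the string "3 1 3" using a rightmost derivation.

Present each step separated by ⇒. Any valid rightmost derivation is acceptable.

S ⇒ R P 3 ⇒ R 1 3 ⇒ 3 1 3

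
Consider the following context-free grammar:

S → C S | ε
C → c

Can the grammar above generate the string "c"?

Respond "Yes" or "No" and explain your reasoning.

Yes - a valid derivation exists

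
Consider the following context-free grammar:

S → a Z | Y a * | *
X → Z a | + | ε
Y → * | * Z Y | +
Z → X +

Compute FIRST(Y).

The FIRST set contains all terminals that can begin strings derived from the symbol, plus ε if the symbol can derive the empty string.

We compute FIRST(Y) using the standard algorithm.
FIRST(S) = {*, +, a}
FIRST(X) = {+, ε}
FIRST(Y) = {*, +}
FIRST(Z) = {+}
Therefore, FIRST(Y) = {*, +}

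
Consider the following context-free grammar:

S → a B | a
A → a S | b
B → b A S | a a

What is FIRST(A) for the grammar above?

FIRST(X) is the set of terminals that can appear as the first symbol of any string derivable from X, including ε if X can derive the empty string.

We compute FIRST(A) using the standard algorithm.
FIRST(A) = {a, b}
FIRST(B) = {a, b}
FIRST(S) = {a}
Therefore, FIRST(A) = {a, b}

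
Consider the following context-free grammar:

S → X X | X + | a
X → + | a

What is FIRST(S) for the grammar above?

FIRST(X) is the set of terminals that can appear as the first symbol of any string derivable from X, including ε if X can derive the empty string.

We compute FIRST(S) using the standard algorithm.
FIRST(S) = {+, a}
FIRST(X) = {+, a}
Therefore, FIRST(S) = {+, a}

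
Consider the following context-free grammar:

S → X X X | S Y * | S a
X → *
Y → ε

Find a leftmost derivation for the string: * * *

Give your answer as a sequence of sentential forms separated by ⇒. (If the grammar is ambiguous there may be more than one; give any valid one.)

S ⇒ X X X ⇒ * X X ⇒ * * X ⇒ * * *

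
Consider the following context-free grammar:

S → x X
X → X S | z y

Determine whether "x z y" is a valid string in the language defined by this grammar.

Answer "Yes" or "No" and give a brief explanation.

Yes - a valid derivation exists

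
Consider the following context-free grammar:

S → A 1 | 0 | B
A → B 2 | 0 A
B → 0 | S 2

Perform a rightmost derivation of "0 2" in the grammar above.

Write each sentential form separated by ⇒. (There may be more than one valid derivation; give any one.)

S ⇒ B ⇒ S 2 ⇒ 0 2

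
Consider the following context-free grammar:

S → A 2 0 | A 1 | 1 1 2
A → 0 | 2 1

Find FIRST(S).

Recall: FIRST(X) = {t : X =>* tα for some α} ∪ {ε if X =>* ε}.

We compute FIRST(S) using the standard algorithm.
FIRST(A) = {0, 2}
FIRST(S) = {0, 1, 2}
Therefore, FIRST(S) = {0, 1, 2}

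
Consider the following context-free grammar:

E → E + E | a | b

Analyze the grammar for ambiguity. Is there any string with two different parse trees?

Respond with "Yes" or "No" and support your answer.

Yes - the string 'b + a + b + a' has two distinct parse trees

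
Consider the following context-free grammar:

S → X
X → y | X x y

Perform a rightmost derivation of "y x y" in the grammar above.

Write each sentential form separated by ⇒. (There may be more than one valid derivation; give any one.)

S ⇒ X ⇒ X x y ⇒ y x y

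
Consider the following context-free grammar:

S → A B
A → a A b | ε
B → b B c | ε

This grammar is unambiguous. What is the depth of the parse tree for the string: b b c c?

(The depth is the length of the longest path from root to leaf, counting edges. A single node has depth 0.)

4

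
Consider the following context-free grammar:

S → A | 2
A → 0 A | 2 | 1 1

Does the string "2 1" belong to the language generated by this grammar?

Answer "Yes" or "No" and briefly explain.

No - no valid derivation exists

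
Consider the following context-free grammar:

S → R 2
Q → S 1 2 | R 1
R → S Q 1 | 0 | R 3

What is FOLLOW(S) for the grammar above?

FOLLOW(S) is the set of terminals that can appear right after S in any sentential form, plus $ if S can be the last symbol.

We compute FOLLOW(S) using the standard algorithm.
FOLLOW(S) starts with {$}.
FIRST(Q) = {0}
FIRST(R) = {0}
FIRST(S) = {0}
FOLLOW(Q) = {1}
FOLLOW(R) = {1, 2, 3}
FOLLOW(S) = {$, 0, 1}
Therefore, FOLLOW(S) = {$, 0, 1}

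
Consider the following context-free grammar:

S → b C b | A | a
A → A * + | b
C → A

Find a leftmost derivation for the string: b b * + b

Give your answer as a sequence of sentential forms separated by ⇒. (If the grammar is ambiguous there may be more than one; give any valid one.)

S ⇒ b C b ⇒ b A b ⇒ b A * + b ⇒ b b * + b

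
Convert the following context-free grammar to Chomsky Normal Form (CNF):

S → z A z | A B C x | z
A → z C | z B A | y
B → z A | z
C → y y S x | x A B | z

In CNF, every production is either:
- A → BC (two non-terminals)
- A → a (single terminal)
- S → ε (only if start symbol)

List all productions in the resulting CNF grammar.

TZ → z; TX → x; S → z; A → y; B → z; TY → y; C → z; S → TZ X0; X0 → A TZ; S → A X1; X1 → B X2; X2 → C TX; A → TZ C; A → TZ X3; X3 → B A; B → TZ A; C → TY X4; X4 → TY X5; X5 → S TX; C → TX X6; X6 → A B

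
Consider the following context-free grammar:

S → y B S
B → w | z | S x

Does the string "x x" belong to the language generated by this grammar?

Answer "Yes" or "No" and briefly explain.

No - no valid derivation exists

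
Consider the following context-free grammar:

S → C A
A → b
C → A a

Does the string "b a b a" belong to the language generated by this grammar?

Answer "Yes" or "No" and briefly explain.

No - no valid derivation exists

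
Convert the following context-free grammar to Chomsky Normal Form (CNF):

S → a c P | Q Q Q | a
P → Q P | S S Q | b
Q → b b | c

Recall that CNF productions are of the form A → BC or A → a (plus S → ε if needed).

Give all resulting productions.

TA → a; TC → c; S → a; P → b; TB → b; Q → c; S → TA X0; X0 → TC P; S → Q X1; X1 → Q Q; P → Q P; P → S X2; X2 → S Q; Q → TB TB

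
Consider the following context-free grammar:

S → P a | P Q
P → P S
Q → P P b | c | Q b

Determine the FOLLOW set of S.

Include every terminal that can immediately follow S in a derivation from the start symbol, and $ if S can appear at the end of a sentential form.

We compute FOLLOW(S) using the standard algorithm.
FOLLOW(S) starts with {$}.
FIRST(P) = {}
FIRST(Q) = {c}
FIRST(S) = {}
FOLLOW(P) = {a, b, c}
FOLLOW(Q) = {$, a, b, c}
FOLLOW(S) = {$, a, b, c}
Therefore, FOLLOW(S) = {$, a, b, c}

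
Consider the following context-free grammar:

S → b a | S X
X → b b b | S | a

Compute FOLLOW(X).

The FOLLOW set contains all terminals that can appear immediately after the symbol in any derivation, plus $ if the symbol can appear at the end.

We compute FOLLOW(X) using the standard algorithm.
FOLLOW(S) starts with {$}.
FIRST(S) = {b}
FIRST(X) = {a, b}
FOLLOW(S) = {$, a, b}
FOLLOW(X) = {$, a, b}
Therefore, FOLLOW(X) = {$, a, b}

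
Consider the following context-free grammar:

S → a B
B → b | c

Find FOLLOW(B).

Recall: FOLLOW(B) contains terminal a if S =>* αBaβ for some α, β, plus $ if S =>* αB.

We compute FOLLOW(B) using the standard algorithm.
FOLLOW(S) starts with {$}.
FIRST(B) = {b, c}
FIRST(S) = {a}
FOLLOW(B) = {$}
FOLLOW(S) = {$}
Therefore, FOLLOW(B) = {$}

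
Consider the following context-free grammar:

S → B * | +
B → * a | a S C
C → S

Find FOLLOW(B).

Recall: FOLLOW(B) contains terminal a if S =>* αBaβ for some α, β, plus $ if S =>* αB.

We compute FOLLOW(B) using the standard algorithm.
FOLLOW(S) starts with {$}.
FIRST(B) = {*, a}
FIRST(C) = {*, +, a}
FIRST(S) = {*, +, a}
FOLLOW(B) = {*}
FOLLOW(C) = {*}
FOLLOW(S) = {$, *, +, a}
Therefore, FOLLOW(B) = {*}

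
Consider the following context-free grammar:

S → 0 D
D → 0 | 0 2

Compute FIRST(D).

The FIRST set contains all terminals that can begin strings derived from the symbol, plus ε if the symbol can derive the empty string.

We compute FIRST(D) using the standard algorithm.
FIRST(D) = {0}
FIRST(S) = {0}
Therefore, FIRST(D) = {0}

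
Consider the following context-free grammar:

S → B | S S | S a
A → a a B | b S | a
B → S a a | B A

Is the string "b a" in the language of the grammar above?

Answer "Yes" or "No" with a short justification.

No - no valid derivation exists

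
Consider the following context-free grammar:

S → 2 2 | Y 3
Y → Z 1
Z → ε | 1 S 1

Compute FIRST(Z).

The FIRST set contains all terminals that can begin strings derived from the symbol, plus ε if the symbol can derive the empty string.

We compute FIRST(Z) using the standard algorithm.
FIRST(S) = {1, 2}
FIRST(Y) = {1}
FIRST(Z) = {1, ε}
Therefore, FIRST(Z) = {1, ε}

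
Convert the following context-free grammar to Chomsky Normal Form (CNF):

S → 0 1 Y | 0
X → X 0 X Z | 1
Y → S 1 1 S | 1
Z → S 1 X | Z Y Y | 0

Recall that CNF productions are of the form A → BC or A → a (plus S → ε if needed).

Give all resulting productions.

T0 → 0; T1 → 1; S → 0; X → 1; Y → 1; Z → 0; S → T0 X0; X0 → T1 Y; X → X X1; X1 → T0 X2; X2 → X Z; Y → S X3; X3 → T1 X4; X4 → T1 S; Z → S X5; X5 → T1 X; Z → Z X6; X6 → Y Y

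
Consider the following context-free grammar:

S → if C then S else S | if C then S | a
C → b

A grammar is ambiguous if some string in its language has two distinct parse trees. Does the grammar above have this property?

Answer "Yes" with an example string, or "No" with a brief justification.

Yes - the string 'if b then if b then a else a' has two distinct parse trees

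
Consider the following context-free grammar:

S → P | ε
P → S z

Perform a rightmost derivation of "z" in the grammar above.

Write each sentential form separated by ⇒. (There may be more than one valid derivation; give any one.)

S ⇒ P ⇒ S z ⇒ z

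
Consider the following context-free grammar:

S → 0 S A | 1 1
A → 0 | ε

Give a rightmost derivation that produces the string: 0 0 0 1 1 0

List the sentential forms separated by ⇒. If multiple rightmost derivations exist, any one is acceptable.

S ⇒ 0 S A ⇒ 0 S 0 ⇒ 0 0 S A 0 ⇒ 0 0 S 0 ⇒ 0 0 0 S A 0 ⇒ 0 0 0 S 0 ⇒ 0 0 0 1 1 0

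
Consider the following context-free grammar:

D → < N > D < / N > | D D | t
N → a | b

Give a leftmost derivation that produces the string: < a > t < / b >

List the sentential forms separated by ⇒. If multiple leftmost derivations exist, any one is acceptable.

D ⇒ < N > D < / N > ⇒ < a > D < / N > ⇒ < a > t < / N > ⇒ < a > t < / b >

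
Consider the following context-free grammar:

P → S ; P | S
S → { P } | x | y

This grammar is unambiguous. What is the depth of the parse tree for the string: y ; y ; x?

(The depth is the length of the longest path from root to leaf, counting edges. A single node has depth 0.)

4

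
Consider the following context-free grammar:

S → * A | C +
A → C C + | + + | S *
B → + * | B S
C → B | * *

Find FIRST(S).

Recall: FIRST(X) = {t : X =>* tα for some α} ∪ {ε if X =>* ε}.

We compute FIRST(S) using the standard algorithm.
FIRST(A) = {*, +}
FIRST(B) = {+}
FIRST(C) = {*, +}
FIRST(S) = {*, +}
Therefore, FIRST(S) = {*, +}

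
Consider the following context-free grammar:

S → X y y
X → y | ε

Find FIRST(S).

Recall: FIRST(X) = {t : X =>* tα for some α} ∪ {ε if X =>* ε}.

We compute FIRST(S) using the standard algorithm.
FIRST(S) = {y}
FIRST(X) = {y, ε}
Therefore, FIRST(S) = {y}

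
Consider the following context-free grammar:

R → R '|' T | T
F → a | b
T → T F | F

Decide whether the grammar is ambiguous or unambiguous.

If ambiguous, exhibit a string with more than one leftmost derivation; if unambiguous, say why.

Unambiguous - every string in the language has a unique leftmost derivation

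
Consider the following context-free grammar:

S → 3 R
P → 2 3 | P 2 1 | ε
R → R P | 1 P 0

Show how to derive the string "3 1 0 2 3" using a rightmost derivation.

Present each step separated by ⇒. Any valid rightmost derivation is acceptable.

S ⇒ 3 R ⇒ 3 R P ⇒ 3 R 2 3 ⇒ 3 1 P 0 2 3 ⇒ 3 1 0 2 3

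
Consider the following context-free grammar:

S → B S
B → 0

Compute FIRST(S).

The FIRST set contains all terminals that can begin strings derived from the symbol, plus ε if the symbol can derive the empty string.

We compute FIRST(S) using the standard algorithm.
FIRST(B) = {0}
FIRST(S) = {0}
Therefore, FIRST(S) = {0}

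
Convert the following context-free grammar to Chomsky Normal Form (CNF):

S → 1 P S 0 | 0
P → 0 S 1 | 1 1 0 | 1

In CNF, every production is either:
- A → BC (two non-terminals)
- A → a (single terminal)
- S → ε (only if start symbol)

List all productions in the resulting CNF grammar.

T1 → 1; T0 → 0; S → 0; P → 1; S → T1 X0; X0 → P X1; X1 → S T0; P → T0 X2; X2 → S T1; P → T1 X3; X3 → T1 T0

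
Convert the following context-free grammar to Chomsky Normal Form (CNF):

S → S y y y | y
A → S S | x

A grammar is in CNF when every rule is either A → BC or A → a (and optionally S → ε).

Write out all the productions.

TY → y; S → y; A → x; S → S X0; X0 → TY X1; X1 → TY TY; A → S S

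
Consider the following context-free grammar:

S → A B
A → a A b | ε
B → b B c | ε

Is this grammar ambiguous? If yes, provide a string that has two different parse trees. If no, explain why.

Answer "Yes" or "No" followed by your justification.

No - the grammar is unambiguous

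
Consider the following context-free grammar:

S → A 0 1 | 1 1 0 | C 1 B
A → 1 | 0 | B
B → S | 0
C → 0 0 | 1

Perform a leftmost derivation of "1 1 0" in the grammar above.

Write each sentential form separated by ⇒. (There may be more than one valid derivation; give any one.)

S ⇒ C 1 B ⇒ 1 1 B ⇒ 1 1 0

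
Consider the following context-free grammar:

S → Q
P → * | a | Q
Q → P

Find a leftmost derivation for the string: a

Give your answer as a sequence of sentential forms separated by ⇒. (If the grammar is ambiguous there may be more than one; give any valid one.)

S ⇒ Q ⇒ P ⇒ Q ⇒ P ⇒ a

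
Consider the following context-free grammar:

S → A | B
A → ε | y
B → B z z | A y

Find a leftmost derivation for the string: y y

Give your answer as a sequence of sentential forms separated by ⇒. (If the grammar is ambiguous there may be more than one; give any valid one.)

S ⇒ B ⇒ A y ⇒ y y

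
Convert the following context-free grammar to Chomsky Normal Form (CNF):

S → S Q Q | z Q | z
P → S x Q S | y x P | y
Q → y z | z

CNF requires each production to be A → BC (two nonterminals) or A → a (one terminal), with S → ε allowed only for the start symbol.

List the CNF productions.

TZ → z; S → z; TX → x; TY → y; P → y; Q → z; S → S X0; X0 → Q Q; S → TZ Q; P → S X1; X1 → TX X2; X2 → Q S; P → TY X3; X3 → TX P; Q → TY TZ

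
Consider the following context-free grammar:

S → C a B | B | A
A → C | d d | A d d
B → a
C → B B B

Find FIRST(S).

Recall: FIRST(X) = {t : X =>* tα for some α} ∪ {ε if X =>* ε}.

We compute FIRST(S) using the standard algorithm.
FIRST(A) = {a, d}
FIRST(B) = {a}
FIRST(C) = {a}
FIRST(S) = {a, d}
Therefore, FIRST(S) = {a, d}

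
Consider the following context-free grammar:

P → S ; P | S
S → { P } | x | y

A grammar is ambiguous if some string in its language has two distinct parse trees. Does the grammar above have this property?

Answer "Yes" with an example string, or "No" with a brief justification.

No - the grammar is unambiguous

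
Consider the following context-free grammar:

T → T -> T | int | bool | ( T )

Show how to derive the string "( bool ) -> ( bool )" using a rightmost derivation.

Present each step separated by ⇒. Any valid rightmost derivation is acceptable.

T ⇒ T -> T ⇒ T -> ( T ) ⇒ T -> ( bool ) ⇒ ( T ) -> ( bool ) ⇒ ( bool ) -> ( bool )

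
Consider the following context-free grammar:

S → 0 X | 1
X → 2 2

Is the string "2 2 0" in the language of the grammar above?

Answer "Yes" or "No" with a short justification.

No - no valid derivation exists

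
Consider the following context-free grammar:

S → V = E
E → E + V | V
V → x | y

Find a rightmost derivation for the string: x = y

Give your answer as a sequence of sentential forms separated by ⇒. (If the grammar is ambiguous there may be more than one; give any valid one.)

S ⇒ V = E ⇒ V = V ⇒ V = y ⇒ x = y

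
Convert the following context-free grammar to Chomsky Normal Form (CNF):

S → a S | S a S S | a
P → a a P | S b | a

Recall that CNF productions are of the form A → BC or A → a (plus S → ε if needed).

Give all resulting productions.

TA → a; S → a; TB → b; P → a; S → TA S; S → S X0; X0 → TA X1; X1 → S S; P → TA X2; X2 → TA P; P → S TB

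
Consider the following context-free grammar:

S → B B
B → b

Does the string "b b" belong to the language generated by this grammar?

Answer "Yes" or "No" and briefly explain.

Yes - a valid derivation exists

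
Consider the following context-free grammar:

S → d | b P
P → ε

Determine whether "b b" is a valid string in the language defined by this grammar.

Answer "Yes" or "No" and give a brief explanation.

No - no valid derivation exists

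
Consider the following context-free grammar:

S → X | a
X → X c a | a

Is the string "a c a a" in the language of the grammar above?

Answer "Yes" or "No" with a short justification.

No - no valid derivation exists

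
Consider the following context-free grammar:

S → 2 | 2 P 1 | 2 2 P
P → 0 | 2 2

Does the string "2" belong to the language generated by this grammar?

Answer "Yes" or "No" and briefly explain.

Yes - a valid derivation exists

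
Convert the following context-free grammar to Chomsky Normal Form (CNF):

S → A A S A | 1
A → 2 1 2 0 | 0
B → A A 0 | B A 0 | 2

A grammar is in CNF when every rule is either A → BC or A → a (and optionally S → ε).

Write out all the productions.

S → 1; T2 → 2; T1 → 1; T0 → 0; A → 0; B → 2; S → A X0; X0 → A X1; X1 → S A; A → T2 X2; X2 → T1 X3; X3 → T2 T0; B → A X4; X4 → A T0; B → B X5; X5 → A T0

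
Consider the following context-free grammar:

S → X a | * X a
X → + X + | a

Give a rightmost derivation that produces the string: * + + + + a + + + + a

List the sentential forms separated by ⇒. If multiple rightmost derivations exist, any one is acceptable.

S ⇒ * X a ⇒ * + X + a ⇒ * + + X + + a ⇒ * + + + X + + + a ⇒ * + + + + X + + + + a ⇒ * + + + + a + + + + a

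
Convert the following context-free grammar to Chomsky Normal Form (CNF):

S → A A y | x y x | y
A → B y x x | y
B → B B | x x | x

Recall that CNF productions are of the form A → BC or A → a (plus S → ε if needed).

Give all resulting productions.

TY → y; TX → x; S → y; A → y; B → x; S → A X0; X0 → A TY; S → TX X1; X1 → TY TX; A → B X2; X2 → TY X3; X3 → TX TX; B → B B; B → TX TX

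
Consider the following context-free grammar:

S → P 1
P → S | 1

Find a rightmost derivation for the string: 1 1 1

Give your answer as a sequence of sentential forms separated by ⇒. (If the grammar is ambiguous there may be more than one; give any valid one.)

S ⇒ P 1 ⇒ S 1 ⇒ P 1 1 ⇒ 1 1 1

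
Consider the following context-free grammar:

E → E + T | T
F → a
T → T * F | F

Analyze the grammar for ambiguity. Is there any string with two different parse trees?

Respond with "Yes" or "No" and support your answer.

No - the grammar is unambiguous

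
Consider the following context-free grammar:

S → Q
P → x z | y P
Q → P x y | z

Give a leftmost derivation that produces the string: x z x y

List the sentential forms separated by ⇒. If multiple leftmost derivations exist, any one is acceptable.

S ⇒ Q ⇒ P x y ⇒ x z x y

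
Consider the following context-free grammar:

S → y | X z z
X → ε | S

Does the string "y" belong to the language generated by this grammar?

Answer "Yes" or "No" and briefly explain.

Yes - a valid derivation exists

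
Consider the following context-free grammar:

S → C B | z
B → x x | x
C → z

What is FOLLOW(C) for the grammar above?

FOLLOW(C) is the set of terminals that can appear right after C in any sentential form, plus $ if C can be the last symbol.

We compute FOLLOW(C) using the standard algorithm.
FOLLOW(S) starts with {$}.
FIRST(B) = {x}
FIRST(C) = {z}
FIRST(S) = {z}
FOLLOW(B) = {$}
FOLLOW(C) = {x}
FOLLOW(S) = {$}
Therefore, FOLLOW(C) = {x}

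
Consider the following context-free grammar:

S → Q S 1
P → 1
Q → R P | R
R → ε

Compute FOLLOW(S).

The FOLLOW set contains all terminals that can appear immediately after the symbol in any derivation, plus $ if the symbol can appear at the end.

We compute FOLLOW(S) using the standard algorithm.
FOLLOW(S) starts with {$}.
FIRST(P) = {1}
FIRST(Q) = {1, ε}
FIRST(R) = {ε}
FIRST(S) = {1}
FOLLOW(P) = {1}
FOLLOW(Q) = {1}
FOLLOW(R) = {1}
FOLLOW(S) = {$, 1}
Therefore, FOLLOW(S) = {$, 1}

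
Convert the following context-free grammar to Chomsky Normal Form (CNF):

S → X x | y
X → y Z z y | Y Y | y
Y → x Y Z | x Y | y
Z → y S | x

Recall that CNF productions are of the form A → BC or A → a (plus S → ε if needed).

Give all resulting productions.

TX → x; S → y; TY → y; TZ → z; X → y; Y → y; Z → x; S → X TX; X → TY X0; X0 → Z X1; X1 → TZ TY; X → Y Y; Y → TX X2; X2 → Y Z; Y → TX Y; Z → TY S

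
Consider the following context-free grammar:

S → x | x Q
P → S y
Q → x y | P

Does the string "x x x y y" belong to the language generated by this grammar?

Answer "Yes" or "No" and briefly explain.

Yes - a valid derivation exists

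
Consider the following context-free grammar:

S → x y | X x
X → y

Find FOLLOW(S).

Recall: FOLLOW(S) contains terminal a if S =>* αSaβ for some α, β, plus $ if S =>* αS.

We compute FOLLOW(S) using the standard algorithm.
FOLLOW(S) starts with {$}.
FIRST(S) = {x, y}
FIRST(X) = {y}
FOLLOW(S) = {$}
FOLLOW(X) = {x}
Therefore, FOLLOW(S) = {$}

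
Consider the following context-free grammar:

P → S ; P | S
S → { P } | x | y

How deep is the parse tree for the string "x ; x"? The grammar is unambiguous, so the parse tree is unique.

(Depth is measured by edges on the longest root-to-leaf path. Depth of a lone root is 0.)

3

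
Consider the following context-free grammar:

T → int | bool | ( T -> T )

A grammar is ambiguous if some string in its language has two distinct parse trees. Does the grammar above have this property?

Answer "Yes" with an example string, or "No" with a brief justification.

No - the grammar is unambiguous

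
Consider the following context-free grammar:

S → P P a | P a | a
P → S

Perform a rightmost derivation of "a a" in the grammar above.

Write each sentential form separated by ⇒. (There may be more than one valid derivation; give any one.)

S ⇒ P a ⇒ S a ⇒ a a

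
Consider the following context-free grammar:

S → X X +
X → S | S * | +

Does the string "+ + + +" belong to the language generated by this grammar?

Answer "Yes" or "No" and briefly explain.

No - no valid derivation exists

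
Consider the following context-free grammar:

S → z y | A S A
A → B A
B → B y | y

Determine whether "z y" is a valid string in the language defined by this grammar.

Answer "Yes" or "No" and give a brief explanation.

Yes - a valid derivation exists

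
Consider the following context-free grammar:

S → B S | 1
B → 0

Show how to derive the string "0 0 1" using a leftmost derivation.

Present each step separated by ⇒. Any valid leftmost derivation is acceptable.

S ⇒ B S ⇒ 0 S ⇒ 0 B S ⇒ 0 0 S ⇒ 0 0 1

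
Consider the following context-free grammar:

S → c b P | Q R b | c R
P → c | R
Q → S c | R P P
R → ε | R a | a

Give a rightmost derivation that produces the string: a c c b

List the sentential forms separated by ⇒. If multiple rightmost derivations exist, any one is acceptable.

S ⇒ Q R b ⇒ Q b ⇒ R P P b ⇒ R P c b ⇒ R c c b ⇒ a c c b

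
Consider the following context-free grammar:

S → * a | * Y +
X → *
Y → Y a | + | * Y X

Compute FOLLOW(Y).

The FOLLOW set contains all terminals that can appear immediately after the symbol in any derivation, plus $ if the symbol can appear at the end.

We compute FOLLOW(Y) using the standard algorithm.
FOLLOW(S) starts with {$}.
FIRST(S) = {*}
FIRST(X) = {*}
FIRST(Y) = {*, +}
FOLLOW(S) = {$}
FOLLOW(X) = {*, +, a}
FOLLOW(Y) = {*, +, a}
Therefore, FOLLOW(Y) = {*, +, a}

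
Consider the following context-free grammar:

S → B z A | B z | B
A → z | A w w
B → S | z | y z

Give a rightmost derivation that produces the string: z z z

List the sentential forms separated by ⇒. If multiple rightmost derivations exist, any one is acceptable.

S ⇒ B z A ⇒ B z z ⇒ z z z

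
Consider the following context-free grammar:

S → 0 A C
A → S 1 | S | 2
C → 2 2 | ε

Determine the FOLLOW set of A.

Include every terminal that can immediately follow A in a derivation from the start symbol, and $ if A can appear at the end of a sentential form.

We compute FOLLOW(A) using the standard algorithm.
FOLLOW(S) starts with {$}.
FIRST(A) = {0, 2}
FIRST(C) = {2, ε}
FIRST(S) = {0}
FOLLOW(A) = {$, 1, 2}
FOLLOW(C) = {$, 1, 2}
FOLLOW(S) = {$, 1, 2}
Therefore, FOLLOW(A) = {$, 1, 2}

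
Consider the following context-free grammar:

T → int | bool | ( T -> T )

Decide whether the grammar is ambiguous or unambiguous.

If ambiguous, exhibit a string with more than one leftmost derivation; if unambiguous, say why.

Unambiguous - every string in the language has a unique leftmost derivation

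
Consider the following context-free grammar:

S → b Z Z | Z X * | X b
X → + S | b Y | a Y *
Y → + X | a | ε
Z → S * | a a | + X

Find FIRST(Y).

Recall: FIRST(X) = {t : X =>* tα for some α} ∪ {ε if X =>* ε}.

We compute FIRST(Y) using the standard algorithm.
FIRST(S) = {+, a, b}
FIRST(X) = {+, a, b}
FIRST(Y) = {+, a, ε}
FIRST(Z) = {+, a, b}
Therefore, FIRST(Y) = {+, a, ε}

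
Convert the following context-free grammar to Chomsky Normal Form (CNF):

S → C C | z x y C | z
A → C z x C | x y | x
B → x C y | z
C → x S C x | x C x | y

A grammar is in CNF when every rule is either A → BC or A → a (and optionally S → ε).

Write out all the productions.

TZ → z; TX → x; TY → y; S → z; A → x; B → z; C → y; S → C C; S → TZ X0; X0 → TX X1; X1 → TY C; A → C X2; X2 → TZ X3; X3 → TX C; A → TX TY; B → TX X4; X4 → C TY; C → TX X5; X5 → S X6; X6 → C TX; C → TX X7; X7 → C TX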